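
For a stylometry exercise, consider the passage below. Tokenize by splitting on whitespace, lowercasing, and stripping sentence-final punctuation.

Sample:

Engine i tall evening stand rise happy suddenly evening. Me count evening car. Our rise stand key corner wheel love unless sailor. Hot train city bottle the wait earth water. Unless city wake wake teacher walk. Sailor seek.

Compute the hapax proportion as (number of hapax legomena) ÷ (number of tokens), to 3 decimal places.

0.605

Frequencies: evening:3, stand:2, rise:2, unless:2, sailor:2, city:2, wake:2, engine:1, i:1, tall:1, happy:1, suddenly:1, me:1, count:1, car:1, our:1, key:1, corner:1, wheel:1, love:1, … (10 more, each freq 1)
Hapax count = 23; token count = 38.
Ratio = 23 / 38 = 0.605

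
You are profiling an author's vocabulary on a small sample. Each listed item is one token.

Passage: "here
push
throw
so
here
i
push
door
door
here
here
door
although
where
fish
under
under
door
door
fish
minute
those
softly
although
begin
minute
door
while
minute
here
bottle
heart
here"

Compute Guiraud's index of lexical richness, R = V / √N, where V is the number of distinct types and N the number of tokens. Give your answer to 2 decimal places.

2.96

N = 33, V = 17.
√N = 5.744563
R = 17 / 5.744563 = 2.96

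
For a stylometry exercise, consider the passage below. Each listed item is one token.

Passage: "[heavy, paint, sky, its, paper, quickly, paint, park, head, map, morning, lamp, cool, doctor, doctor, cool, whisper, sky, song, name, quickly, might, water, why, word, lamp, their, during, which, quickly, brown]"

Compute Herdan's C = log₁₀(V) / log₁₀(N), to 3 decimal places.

N = 31, V = 24.
log₁₀(V) = 1.380211, log₁₀(N) = 1.491362
C = 1.380211 / 1.491362 = 0.925

0.925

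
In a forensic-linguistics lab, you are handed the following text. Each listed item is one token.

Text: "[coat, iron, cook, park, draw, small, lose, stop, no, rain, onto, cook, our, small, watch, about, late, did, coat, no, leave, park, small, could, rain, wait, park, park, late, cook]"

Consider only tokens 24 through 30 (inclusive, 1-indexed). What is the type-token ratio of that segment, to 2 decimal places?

Segment tokens 24–30: could, rain, wait, park, park, late, cook
Segment N = 7, segment V = 6.
TTR = 6 / 7 = 0.86

0.86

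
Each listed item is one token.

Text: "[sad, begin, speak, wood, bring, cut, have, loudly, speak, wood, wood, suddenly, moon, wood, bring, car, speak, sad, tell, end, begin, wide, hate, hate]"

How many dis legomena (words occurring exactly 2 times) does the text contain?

Frequencies: wood:4, speak:3, sad:2, begin:2, bring:2, hate:2, cut:1, have:1, loudly:1, suddenly:1, moon:1, car:1, tell:1, end:1, wide:1
Words with frequency 2: begin, bring, hate, sad

4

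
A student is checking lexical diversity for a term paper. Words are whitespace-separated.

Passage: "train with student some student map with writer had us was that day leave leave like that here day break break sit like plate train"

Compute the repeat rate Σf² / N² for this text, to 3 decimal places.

0.066

Frequencies: train:2, with:2, student:2, that:2, day:2, leave:2, like:2, break:2, some:1, map:1, writer:1, had:1, us:1, was:1, here:1, sit:1, plate:1
Σf² = 41; N² = 625
Repeat rate = 41 / 625 = 0.066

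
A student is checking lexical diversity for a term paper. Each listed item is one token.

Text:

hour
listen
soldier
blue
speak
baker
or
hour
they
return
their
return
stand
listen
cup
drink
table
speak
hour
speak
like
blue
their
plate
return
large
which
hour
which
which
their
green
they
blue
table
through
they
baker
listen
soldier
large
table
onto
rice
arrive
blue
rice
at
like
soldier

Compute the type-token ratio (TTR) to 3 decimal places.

0.480

N = 50 tokens, V = 24 types.
TTR = V / N = 24 / 50 = 0.480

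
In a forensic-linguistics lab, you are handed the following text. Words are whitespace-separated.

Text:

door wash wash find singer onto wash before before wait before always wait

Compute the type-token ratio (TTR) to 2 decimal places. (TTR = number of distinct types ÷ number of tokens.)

0.62

N = 13 tokens, V = 8 types.
TTR = V / N = 8 / 13 = 0.62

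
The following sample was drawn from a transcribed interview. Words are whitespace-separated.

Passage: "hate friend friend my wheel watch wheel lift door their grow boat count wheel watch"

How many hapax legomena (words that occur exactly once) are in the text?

8

Frequencies: wheel:3, friend:2, watch:2, hate:1, my:1, lift:1, door:1, their:1, grow:1, boat:1, count:1
Hapax (freq=1): boat, count, door, grow, hate, lift, my, their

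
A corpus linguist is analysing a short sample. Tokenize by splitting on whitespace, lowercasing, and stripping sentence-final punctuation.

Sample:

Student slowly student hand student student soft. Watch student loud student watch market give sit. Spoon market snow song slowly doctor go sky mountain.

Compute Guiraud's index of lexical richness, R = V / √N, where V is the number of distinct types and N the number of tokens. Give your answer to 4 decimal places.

N = 24, V = 16.
√N = 4.898979
R = 16 / 4.898979 = 3.2660

3.2660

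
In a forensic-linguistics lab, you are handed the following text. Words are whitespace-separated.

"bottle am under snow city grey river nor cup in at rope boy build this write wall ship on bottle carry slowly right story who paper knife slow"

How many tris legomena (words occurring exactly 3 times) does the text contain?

0

Frequencies: bottle:2, am:1, under:1, snow:1, city:1, grey:1, river:1, nor:1, cup:1, in:1, at:1, rope:1, boy:1, build:1, this:1, write:1, wall:1, ship:1, on:1, carry:1, … (7 more, each freq 1)
Words with frequency 3: (none)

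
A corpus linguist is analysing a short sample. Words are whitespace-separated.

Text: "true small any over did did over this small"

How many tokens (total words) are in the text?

9

Tokens: true, small, any, over, did, did, over, this, small
N = 9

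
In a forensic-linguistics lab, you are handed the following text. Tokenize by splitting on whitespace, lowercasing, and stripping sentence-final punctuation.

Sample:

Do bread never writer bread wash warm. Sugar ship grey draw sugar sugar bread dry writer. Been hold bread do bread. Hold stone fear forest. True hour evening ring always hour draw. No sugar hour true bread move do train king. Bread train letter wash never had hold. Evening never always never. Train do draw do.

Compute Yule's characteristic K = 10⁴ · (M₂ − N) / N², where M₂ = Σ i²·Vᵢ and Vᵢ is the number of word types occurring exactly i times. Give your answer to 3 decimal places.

Frequencies: bread:7, do:5, never:4, sugar:4, draw:3, hold:3, hour:3, train:3, writer:2, wash:2, true:2, evening:2, always:2, warm:1, ship:1, grey:1, dry:1, been:1, stone:1, fear:1, … (7 more, each freq 1)
N = 56. Frequency spectrum: V_1=14, V_2=5, V_3=4, V_4=2, V_5=1, V_7=1
M₂ = 1²·14 + 2²·5 + 3²·4 + 4²·2 + 5²·1 + 7²·1 = 176
K = 10000 × (176 − 56) / 56² = 382.653

382.653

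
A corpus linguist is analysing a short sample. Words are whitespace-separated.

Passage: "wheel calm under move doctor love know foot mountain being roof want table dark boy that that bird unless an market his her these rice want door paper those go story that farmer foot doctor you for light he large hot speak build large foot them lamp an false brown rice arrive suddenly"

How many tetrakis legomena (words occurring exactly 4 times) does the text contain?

Frequencies: foot:3, that:3, doctor:2, want:2, an:2, rice:2, large:2, wheel:1, calm:1, under:1, move:1, love:1, know:1, mountain:1, being:1, roof:1, table:1, dark:1, boy:1, bird:1, … (24 more, each freq 1)
Words with frequency 4: (none)

0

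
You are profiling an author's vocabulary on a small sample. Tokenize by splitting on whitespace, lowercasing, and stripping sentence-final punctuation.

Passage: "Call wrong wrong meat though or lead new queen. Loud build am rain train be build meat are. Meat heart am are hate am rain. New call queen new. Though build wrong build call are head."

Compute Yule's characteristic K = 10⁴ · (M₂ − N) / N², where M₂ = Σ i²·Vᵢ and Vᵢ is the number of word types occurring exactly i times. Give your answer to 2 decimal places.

416.67

Frequencies: build:4, call:3, wrong:3, meat:3, new:3, am:3, are:3, though:2, queen:2, rain:2, or:1, lead:1, loud:1, train:1, be:1, heart:1, hate:1, head:1
N = 36. Frequency spectrum: V_1=8, V_2=3, V_3=6, V_4=1
M₂ = 1²·8 + 2²·3 + 3²·6 + 4²·1 = 90
K = 10000 × (90 − 36) / 36² = 416.67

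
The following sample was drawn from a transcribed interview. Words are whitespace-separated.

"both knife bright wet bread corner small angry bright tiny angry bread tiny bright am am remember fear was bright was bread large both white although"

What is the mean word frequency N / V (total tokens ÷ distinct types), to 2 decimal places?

N = 26 tokens, V = 16 types.
Mean frequency = N / V = 26 / 16 = 1.63

1.63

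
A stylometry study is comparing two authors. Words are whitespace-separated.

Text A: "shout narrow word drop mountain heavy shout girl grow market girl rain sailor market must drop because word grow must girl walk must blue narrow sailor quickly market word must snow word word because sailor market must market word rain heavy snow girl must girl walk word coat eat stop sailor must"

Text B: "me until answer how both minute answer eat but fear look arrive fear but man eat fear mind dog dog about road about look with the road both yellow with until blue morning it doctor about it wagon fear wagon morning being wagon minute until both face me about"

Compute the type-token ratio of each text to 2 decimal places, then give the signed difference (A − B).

TTR(A) = 20/52 = 0.38
TTR(B) = 26/49 = 0.53
Difference = 0.38 − 0.53 = -0.15

-0.15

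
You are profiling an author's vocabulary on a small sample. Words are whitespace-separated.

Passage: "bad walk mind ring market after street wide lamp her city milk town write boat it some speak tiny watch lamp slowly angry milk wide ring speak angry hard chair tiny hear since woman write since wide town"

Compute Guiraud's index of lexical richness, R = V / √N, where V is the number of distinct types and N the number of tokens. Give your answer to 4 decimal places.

4.3800

N = 38, V = 27.
√N = 6.164414
R = 27 / 6.164414 = 4.3800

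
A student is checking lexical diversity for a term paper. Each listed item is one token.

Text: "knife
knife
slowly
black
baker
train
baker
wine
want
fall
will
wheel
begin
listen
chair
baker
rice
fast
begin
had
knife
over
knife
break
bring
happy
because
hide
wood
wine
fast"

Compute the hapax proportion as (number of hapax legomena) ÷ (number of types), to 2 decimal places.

0.78

Frequencies: knife:4, baker:3, wine:2, begin:2, fast:2, slowly:1, black:1, train:1, want:1, fall:1, will:1, wheel:1, listen:1, chair:1, rice:1, had:1, over:1, break:1, bring:1, happy:1, … (3 more, each freq 1)
Hapax count = 18; type count = 23.
Ratio = 18 / 23 = 0.78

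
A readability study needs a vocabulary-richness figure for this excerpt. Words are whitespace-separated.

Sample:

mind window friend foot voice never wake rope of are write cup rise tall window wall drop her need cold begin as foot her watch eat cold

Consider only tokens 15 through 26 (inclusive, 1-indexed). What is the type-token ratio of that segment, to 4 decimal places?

Segment tokens 15–26: window, wall, drop, her, need, cold, begin, as, foot, her, watch, eat
Segment N = 12, segment V = 11.
TTR = 11 / 12 = 0.9167

0.9167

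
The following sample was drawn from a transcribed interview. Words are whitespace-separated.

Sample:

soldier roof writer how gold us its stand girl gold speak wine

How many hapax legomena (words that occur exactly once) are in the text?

10

Frequencies: gold:2, soldier:1, roof:1, writer:1, how:1, us:1, its:1, stand:1, girl:1, speak:1, wine:1
Hapax (freq=1): girl, how, its, roof, soldier, speak, stand, us, wine, writer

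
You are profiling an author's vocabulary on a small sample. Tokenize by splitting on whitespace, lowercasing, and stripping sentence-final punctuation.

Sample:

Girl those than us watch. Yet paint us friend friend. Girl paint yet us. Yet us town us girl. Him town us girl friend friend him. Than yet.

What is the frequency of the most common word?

Frequencies: us:6, girl:4, yet:4, friend:4, than:2, paint:2, town:2, him:2, those:1, watch:1
Most common: 'us' with frequency 6.

6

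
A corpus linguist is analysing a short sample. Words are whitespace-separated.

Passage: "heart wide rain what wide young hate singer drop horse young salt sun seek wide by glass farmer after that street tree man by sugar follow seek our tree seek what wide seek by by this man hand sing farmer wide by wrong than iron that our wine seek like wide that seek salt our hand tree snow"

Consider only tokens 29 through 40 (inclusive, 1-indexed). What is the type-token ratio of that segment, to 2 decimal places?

0.83

Segment tokens 29–40: tree, seek, what, wide, seek, by, by, this, man, hand, sing, farmer
Segment N = 12, segment V = 10.
TTR = 10 / 12 = 0.83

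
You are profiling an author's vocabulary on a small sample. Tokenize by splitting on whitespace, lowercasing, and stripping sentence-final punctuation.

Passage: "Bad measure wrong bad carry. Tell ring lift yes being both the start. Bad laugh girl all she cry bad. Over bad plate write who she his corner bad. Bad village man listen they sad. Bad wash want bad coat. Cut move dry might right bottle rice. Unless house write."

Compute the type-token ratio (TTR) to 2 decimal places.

0.80

N = 50 tokens, V = 40 types.
TTR = V / N = 40 / 50 = 0.80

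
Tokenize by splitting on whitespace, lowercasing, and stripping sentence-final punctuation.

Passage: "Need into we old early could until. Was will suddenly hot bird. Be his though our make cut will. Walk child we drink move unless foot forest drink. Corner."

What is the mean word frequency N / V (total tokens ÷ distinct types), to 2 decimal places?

1.12

N = 29 tokens, V = 26 types.
Mean frequency = N / V = 29 / 26 = 1.12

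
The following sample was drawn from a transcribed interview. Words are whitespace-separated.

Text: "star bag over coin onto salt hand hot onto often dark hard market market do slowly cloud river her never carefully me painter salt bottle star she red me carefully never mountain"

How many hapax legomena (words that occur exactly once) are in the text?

18

Frequencies: star:2, onto:2, salt:2, market:2, never:2, carefully:2, me:2, bag:1, over:1, coin:1, hand:1, hot:1, often:1, dark:1, hard:1, do:1, slowly:1, cloud:1, river:1, her:1, … (5 more, each freq 1)
Hapax (freq=1): bag, bottle, cloud, coin, dark, do, hand, hard, her, hot, mountain, often, over, painter, red, river, she, slowly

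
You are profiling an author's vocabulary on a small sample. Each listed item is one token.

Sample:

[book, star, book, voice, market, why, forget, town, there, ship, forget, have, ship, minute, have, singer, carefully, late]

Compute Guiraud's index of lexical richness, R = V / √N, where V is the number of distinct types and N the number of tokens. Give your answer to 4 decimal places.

N = 18, V = 14.
√N = 4.242641
R = 14 / 4.242641 = 3.2998

3.2998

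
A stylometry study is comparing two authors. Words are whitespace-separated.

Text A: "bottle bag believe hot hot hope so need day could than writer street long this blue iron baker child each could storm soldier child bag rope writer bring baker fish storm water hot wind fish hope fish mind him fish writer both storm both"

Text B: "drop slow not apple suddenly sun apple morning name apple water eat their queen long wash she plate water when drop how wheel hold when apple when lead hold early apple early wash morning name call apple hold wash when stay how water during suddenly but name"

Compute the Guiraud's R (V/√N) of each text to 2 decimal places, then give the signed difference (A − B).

0.58

A: V=29, N=44, R=4.37
B: V=26, N=47, R=3.79
Difference = 4.37 − 3.79 = 0.58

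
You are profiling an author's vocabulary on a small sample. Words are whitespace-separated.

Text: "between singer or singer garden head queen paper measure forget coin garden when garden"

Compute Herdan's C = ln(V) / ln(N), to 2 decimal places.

N = 14, V = 11.
ln(V) = 2.397895, ln(N) = 2.639057
C = 2.397895 / 2.639057 = 0.91

0.91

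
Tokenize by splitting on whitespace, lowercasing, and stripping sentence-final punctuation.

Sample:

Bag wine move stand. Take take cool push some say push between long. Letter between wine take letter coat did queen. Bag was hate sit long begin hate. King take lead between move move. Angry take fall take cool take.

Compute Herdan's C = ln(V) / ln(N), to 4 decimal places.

0.8500

N = 40, V = 23.
ln(V) = 3.135494, ln(N) = 3.688879
C = 3.135494 / 3.688879 = 0.8500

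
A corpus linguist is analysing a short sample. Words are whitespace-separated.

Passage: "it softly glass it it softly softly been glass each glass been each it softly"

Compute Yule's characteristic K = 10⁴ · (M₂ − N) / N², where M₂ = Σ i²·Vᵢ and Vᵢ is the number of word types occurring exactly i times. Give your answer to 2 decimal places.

Frequencies: it:4, softly:4, glass:3, been:2, each:2
N = 15. Frequency spectrum: V_2=2, V_3=1, V_4=2
M₂ = 2²·2 + 3²·1 + 4²·2 = 49
K = 10000 × (49 − 15) / 15² = 1511.11

1511.11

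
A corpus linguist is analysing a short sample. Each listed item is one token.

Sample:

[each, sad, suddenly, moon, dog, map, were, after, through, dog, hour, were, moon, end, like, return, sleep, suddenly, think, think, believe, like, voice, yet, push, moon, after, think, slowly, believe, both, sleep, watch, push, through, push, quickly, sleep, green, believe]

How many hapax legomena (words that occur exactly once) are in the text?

Frequencies: moon:3, sleep:3, think:3, believe:3, push:3, suddenly:2, dog:2, were:2, after:2, through:2, like:2, each:1, sad:1, map:1, hour:1, end:1, return:1, voice:1, yet:1, slowly:1, … (4 more, each freq 1)
Hapax (freq=1): both, each, end, green, hour, map, quickly, return, sad, slowly, voice, watch, yet

13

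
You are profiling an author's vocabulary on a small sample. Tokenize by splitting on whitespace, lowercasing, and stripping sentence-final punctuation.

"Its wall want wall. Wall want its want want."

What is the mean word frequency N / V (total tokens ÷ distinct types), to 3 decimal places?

N = 9 tokens, V = 3 types.
Mean frequency = N / V = 9 / 3 = 3.000

3.000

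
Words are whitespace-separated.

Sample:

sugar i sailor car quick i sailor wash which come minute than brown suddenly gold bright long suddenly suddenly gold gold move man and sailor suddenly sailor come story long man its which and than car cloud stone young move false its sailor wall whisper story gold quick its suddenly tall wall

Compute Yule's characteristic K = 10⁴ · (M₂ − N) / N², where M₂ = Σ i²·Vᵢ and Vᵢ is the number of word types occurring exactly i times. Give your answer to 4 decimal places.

303.2544

Frequencies: sailor:5, suddenly:5, gold:4, its:3, i:2, car:2, quick:2, which:2, come:2, than:2, long:2, move:2, man:2, and:2, story:2, wall:2, sugar:1, wash:1, minute:1, brown:1, … (7 more, each freq 1)
N = 52. Frequency spectrum: V_1=11, V_2=12, V_3=1, V_4=1, V_5=2
M₂ = 1²·11 + 2²·12 + 3²·1 + 4²·1 + 5²·2 = 134
K = 10000 × (134 − 52) / 52² = 303.2544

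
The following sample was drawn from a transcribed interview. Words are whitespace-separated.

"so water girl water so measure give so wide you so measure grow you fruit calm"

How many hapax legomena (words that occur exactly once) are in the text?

6

Frequencies: so:4, water:2, measure:2, you:2, girl:1, give:1, wide:1, grow:1, fruit:1, calm:1
Hapax (freq=1): calm, fruit, girl, give, grow, wide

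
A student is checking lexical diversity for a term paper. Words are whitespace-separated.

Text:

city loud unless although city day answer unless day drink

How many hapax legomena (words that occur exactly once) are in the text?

Frequencies: city:2, unless:2, day:2, loud:1, although:1, answer:1, drink:1
Hapax (freq=1): although, answer, drink, loud

4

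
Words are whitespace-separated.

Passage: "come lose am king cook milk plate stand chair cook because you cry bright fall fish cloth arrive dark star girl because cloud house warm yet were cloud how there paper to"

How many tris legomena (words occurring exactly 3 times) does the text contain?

0

Frequencies: cook:2, because:2, cloud:2, come:1, lose:1, am:1, king:1, milk:1, plate:1, stand:1, chair:1, you:1, cry:1, bright:1, fall:1, fish:1, cloth:1, arrive:1, dark:1, star:1, … (9 more, each freq 1)
Words with frequency 3: (none)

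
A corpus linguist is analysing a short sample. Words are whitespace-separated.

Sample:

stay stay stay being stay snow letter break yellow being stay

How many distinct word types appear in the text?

6

Distinct types: {being, break, letter, snow, stay, yellow}
V = 6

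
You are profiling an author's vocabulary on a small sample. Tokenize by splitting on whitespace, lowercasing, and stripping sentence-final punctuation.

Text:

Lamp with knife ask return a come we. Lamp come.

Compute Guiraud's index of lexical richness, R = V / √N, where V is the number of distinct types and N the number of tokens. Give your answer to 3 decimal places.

2.530

N = 10, V = 8.
√N = 3.162278
R = 8 / 3.162278 = 2.530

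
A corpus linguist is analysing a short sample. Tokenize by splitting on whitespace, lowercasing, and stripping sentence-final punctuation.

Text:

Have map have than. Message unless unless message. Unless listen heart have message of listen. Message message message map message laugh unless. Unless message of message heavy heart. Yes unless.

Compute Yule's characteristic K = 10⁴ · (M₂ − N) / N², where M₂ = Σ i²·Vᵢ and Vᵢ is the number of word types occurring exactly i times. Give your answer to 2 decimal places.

Frequencies: message:9, unless:6, have:3, map:2, listen:2, heart:2, of:2, than:1, laugh:1, heavy:1, yes:1
N = 30. Frequency spectrum: V_1=4, V_2=4, V_3=1, V_6=1, V_9=1
M₂ = 1²·4 + 2²·4 + 3²·1 + 6²·1 + 9²·1 = 146
K = 10000 × (146 − 30) / 30² = 1288.89

1288.89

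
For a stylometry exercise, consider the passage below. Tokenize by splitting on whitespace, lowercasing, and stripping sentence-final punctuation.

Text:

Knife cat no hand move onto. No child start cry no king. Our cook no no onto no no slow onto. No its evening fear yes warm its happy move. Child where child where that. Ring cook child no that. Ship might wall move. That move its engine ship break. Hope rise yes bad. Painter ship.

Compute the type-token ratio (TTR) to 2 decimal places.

0.55

N = 56 tokens, V = 31 types.
TTR = V / N = 31 / 56 = 0.55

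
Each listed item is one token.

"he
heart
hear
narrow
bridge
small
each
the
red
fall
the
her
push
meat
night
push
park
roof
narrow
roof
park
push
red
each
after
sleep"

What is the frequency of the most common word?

3

Frequencies: push:3, narrow:2, each:2, the:2, red:2, park:2, roof:2, he:1, heart:1, hear:1, bridge:1, small:1, fall:1, her:1, meat:1, night:1, after:1, sleep:1
Most common: 'push' with frequency 3.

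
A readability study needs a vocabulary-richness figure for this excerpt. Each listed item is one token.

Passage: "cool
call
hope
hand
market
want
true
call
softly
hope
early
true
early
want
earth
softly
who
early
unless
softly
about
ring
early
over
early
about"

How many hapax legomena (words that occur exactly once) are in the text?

Frequencies: early:5, softly:3, call:2, hope:2, want:2, true:2, about:2, cool:1, hand:1, market:1, earth:1, who:1, unless:1, ring:1, over:1
Hapax (freq=1): cool, earth, hand, market, over, ring, unless, who

8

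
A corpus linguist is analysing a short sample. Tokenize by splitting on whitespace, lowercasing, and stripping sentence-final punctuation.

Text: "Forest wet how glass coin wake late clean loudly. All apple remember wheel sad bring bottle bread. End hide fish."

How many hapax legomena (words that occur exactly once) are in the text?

20

Frequencies: forest:1, wet:1, how:1, glass:1, coin:1, wake:1, late:1, clean:1, loudly:1, all:1, apple:1, remember:1, wheel:1, sad:1, bring:1, bottle:1, bread:1, end:1, hide:1, fish:1
Hapax (freq=1): all, apple, bottle, bread, bring, clean, coin, end, fish, forest, glass, hide, how, late, loudly, remember, sad, wake, wet, wheel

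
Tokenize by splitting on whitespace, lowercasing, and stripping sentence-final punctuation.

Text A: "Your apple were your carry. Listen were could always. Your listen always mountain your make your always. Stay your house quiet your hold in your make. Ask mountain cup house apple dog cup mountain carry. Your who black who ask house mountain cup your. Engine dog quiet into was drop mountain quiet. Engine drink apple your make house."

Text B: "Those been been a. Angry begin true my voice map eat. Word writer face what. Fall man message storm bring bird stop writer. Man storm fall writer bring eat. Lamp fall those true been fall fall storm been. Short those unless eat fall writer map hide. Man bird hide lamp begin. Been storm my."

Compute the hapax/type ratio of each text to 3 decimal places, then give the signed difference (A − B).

A: hapax=9, V=24, ratio=0.375
B: hapax=10, V=25, ratio=0.400
Difference = 0.375 − 0.400 = -0.025

-0.025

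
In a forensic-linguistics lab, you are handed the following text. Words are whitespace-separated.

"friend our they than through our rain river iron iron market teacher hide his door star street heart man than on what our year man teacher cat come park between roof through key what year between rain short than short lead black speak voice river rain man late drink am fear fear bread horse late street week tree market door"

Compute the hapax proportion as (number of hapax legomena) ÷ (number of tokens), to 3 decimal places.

0.367

Frequencies: our:3, than:3, rain:3, man:3, through:2, river:2, iron:2, market:2, teacher:2, door:2, street:2, what:2, year:2, between:2, short:2, late:2, fear:2, friend:1, they:1, hide:1, … (19 more, each freq 1)
Hapax count = 22; token count = 60.
Ratio = 22 / 60 = 0.367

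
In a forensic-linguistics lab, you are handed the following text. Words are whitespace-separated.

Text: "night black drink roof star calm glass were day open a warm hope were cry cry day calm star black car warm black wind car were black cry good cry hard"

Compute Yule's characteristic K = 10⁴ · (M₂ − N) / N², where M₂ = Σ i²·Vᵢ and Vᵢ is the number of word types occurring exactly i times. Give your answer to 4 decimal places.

416.2331

Frequencies: black:4, cry:4, were:3, star:2, calm:2, day:2, warm:2, car:2, night:1, drink:1, roof:1, glass:1, open:1, a:1, hope:1, wind:1, good:1, hard:1
N = 31. Frequency spectrum: V_1=10, V_2=5, V_3=1, V_4=2
M₂ = 1²·10 + 2²·5 + 3²·1 + 4²·2 = 71
K = 10000 × (71 − 31) / 31² = 416.2331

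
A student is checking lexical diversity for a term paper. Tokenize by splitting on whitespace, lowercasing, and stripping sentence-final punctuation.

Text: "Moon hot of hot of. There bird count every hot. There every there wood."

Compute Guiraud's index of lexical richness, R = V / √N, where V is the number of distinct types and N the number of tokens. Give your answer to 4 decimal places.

2.1381

N = 14, V = 8.
√N = 3.741657
R = 8 / 3.741657 = 2.1381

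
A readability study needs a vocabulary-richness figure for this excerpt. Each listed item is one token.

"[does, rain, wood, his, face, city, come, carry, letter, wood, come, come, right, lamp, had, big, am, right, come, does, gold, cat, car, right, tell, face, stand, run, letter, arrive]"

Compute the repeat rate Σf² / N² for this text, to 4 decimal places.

Frequencies: come:4, right:3, does:2, wood:2, face:2, letter:2, rain:1, his:1, city:1, carry:1, lamp:1, had:1, big:1, am:1, gold:1, cat:1, car:1, tell:1, stand:1, run:1, … (1 more, each freq 1)
Σf² = 56; N² = 900
Repeat rate = 56 / 900 = 0.0622

0.0622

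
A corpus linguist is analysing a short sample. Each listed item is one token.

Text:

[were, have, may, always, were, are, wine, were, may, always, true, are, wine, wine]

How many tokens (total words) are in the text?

14

Tokens: were, have, may, always, were, are, wine, were, may, always, true, are, wine, wine
N = 14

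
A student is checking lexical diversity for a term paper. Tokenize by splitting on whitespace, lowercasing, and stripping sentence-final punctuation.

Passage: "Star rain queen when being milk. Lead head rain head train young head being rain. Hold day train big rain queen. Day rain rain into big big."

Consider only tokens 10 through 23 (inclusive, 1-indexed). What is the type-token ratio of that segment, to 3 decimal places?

Segment tokens 10–23: head, train, young, head, being, rain, hold, day, train, big, rain, queen, day, rain
Segment N = 14, segment V = 9.
TTR = 9 / 14 = 0.643

0.643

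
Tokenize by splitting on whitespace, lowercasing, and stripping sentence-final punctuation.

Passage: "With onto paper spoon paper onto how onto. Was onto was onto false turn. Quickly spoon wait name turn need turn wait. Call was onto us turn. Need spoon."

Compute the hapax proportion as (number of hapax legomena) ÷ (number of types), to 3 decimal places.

0.500

Frequencies: onto:6, turn:4, spoon:3, was:3, paper:2, wait:2, need:2, with:1, how:1, false:1, quickly:1, name:1, call:1, us:1
Hapax count = 7; type count = 14.
Ratio = 7 / 14 = 0.500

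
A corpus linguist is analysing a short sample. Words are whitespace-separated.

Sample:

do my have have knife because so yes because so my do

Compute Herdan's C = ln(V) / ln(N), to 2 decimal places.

N = 12, V = 7.
ln(V) = 1.945910, ln(N) = 2.484907
C = 1.945910 / 2.484907 = 0.78

0.78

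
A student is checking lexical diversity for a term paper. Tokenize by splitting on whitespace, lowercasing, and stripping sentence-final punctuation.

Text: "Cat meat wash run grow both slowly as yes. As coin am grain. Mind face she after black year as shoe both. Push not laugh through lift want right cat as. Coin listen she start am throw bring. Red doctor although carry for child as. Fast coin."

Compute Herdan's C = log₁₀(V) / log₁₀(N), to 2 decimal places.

0.94

N = 47, V = 37.
log₁₀(V) = 1.568202, log₁₀(N) = 1.672098
C = 1.568202 / 1.672098 = 0.94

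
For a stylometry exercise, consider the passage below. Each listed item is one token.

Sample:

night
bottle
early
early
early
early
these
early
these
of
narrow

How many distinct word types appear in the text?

Distinct types: {bottle, early, narrow, night, of, these}
V = 6

6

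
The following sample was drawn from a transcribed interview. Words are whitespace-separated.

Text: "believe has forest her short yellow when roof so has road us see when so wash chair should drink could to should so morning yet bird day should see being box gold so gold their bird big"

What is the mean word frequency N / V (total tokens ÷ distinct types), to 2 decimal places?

1.37

N = 37 tokens, V = 27 types.
Mean frequency = N / V = 37 / 27 = 1.37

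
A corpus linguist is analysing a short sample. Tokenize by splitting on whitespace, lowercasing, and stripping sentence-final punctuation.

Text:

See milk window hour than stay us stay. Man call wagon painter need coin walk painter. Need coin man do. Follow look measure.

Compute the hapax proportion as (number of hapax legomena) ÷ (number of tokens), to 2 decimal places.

0.57

Frequencies: stay:2, man:2, painter:2, need:2, coin:2, see:1, milk:1, window:1, hour:1, than:1, us:1, call:1, wagon:1, walk:1, do:1, follow:1, look:1, measure:1
Hapax count = 13; token count = 23.
Ratio = 13 / 23 = 0.57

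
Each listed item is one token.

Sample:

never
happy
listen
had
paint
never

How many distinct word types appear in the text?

5

Distinct types: {had, happy, listen, never, paint}
V = 5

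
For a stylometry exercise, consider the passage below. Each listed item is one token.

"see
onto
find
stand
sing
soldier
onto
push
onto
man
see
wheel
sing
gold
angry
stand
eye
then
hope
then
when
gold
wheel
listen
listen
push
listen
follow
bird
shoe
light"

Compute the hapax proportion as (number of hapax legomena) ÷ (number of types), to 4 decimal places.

0.5500

Frequencies: onto:3, listen:3, see:2, stand:2, sing:2, push:2, wheel:2, gold:2, then:2, find:1, soldier:1, man:1, angry:1, eye:1, hope:1, when:1, follow:1, bird:1, shoe:1, light:1
Hapax count = 11; type count = 20.
Ratio = 11 / 20 = 0.5500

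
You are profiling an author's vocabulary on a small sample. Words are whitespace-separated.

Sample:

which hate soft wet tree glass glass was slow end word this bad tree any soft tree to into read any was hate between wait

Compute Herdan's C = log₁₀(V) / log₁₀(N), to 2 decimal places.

N = 25, V = 18.
log₁₀(V) = 1.255273, log₁₀(N) = 1.397940
C = 1.255273 / 1.397940 = 0.90

0.90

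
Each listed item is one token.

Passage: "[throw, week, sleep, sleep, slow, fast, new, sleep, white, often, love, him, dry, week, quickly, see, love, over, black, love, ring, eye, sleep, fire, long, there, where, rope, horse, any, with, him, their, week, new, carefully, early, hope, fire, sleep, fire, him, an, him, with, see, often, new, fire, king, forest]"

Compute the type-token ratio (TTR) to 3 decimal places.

N = 51 tokens, V = 32 types.
TTR = V / N = 32 / 51 = 0.627

0.627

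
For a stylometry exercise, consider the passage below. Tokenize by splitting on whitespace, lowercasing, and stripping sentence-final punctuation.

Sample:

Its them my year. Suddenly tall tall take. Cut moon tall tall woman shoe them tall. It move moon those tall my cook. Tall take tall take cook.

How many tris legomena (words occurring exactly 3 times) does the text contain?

Frequencies: tall:8, take:3, them:2, my:2, moon:2, cook:2, its:1, year:1, suddenly:1, cut:1, woman:1, shoe:1, it:1, move:1, those:1
Words with frequency 3: take

1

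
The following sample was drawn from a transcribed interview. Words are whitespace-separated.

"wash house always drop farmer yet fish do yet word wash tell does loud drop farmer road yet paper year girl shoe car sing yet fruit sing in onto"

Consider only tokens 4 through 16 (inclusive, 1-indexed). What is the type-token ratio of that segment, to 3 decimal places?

Segment tokens 4–16: drop, farmer, yet, fish, do, yet, word, wash, tell, does, loud, drop, farmer
Segment N = 13, segment V = 10.
TTR = 10 / 13 = 0.769

0.769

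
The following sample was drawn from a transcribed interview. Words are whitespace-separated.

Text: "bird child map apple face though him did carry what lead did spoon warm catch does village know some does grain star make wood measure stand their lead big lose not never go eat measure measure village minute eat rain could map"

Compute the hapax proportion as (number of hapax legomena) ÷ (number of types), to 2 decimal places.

Frequencies: measure:3, map:2, did:2, lead:2, does:2, village:2, eat:2, bird:1, child:1, apple:1, face:1, though:1, him:1, carry:1, what:1, spoon:1, warm:1, catch:1, know:1, some:1, … (14 more, each freq 1)
Hapax count = 27; type count = 34.
Ratio = 27 / 34 = 0.79

0.79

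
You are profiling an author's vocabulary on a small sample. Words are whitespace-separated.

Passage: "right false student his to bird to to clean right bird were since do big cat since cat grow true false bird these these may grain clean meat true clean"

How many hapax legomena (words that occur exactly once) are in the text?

Frequencies: to:3, bird:3, clean:3, right:2, false:2, since:2, cat:2, true:2, these:2, student:1, his:1, were:1, do:1, big:1, grow:1, may:1, grain:1, meat:1
Hapax (freq=1): big, do, grain, grow, his, may, meat, student, were

9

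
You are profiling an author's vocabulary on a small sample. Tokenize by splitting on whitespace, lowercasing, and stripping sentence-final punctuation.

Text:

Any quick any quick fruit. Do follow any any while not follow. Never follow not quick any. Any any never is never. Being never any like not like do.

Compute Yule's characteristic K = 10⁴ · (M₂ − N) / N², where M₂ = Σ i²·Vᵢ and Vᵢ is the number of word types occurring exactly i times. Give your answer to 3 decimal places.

Frequencies: any:8, never:4, quick:3, follow:3, not:3, do:2, like:2, fruit:1, while:1, is:1, being:1
N = 29. Frequency spectrum: V_1=4, V_2=2, V_3=3, V_4=1, V_8=1
M₂ = 1²·4 + 2²·2 + 3²·3 + 4²·1 + 8²·1 = 119
K = 10000 × (119 − 29) / 29² = 1070.155

1070.155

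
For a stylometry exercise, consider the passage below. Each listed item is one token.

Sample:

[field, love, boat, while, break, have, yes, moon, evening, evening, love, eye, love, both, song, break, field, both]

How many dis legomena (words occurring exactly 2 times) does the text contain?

4

Frequencies: love:3, field:2, break:2, evening:2, both:2, boat:1, while:1, have:1, yes:1, moon:1, eye:1, song:1
Words with frequency 2: both, break, evening, field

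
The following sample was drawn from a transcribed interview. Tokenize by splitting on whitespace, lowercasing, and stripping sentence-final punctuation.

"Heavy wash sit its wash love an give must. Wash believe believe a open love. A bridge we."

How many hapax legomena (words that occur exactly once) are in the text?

Frequencies: wash:3, love:2, believe:2, a:2, heavy:1, sit:1, its:1, an:1, give:1, must:1, open:1, bridge:1, we:1
Hapax (freq=1): an, bridge, give, heavy, its, must, open, sit, we

9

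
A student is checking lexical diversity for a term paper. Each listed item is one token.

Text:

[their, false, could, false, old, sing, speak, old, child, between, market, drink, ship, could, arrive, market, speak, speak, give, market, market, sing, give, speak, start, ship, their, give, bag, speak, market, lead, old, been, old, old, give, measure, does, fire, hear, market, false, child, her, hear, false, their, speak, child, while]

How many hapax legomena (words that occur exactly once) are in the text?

Frequencies: speak:6, market:6, old:5, false:4, give:4, their:3, child:3, could:2, sing:2, ship:2, hear:2, between:1, drink:1, arrive:1, start:1, bag:1, lead:1, been:1, measure:1, does:1, … (3 more, each freq 1)
Hapax (freq=1): arrive, bag, been, between, does, drink, fire, her, lead, measure, start, while

12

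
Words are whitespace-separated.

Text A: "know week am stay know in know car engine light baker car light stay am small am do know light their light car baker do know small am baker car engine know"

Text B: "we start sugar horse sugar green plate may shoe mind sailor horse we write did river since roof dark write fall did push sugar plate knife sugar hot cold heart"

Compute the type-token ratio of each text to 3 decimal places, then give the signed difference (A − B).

-0.358

TTR(A) = 12/32 = 0.375
TTR(B) = 22/30 = 0.733
Difference = 0.375 − 0.733 = -0.358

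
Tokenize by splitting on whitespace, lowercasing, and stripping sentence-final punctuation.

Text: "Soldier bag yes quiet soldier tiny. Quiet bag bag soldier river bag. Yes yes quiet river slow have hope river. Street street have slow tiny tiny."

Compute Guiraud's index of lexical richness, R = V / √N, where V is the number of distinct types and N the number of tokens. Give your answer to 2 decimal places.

1.96

N = 26, V = 10.
√N = 5.099020
R = 10 / 5.099020 = 1.96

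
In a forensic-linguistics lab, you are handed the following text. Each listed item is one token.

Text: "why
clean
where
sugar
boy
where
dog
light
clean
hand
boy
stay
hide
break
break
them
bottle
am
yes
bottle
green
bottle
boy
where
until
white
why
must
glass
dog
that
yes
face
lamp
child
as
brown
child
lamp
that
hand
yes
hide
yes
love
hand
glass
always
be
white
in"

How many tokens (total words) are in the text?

Tokens: why, clean, where, sugar, boy, where, dog, light, clean, hand, boy, stay, hide, break, break, them, bottle, am, yes, bottle, green, bottle, boy, where, until, white, why, must, glass, dog, that, yes, face, lamp, child, as, brown, child, lamp, that, hand, yes, hide, yes, love, hand, glass, always, be, white, in
N = 51

51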